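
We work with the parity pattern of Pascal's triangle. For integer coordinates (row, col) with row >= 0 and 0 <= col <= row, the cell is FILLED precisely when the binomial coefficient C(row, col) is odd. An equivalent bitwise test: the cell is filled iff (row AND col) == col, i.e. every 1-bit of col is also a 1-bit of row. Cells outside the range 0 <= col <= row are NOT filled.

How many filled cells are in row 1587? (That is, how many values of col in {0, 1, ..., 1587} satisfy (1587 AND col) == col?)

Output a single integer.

1587 in binary = 11000110011
popcount(1587) = number of 1-bits in 11000110011 = 6
A col c satisfies (1587 AND c) == c iff every set bit of c is also set in 1587; each of the 6 set bits of 1587 can independently be on or off in c.
count = 2^6 = 64

Answer: 64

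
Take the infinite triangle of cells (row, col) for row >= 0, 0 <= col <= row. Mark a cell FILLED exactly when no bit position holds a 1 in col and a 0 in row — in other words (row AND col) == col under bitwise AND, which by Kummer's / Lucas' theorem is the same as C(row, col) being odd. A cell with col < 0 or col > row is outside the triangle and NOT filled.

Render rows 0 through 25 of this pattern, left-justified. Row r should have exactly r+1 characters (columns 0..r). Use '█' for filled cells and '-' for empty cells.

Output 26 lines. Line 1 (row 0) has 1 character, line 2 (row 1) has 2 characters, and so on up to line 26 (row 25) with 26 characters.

r0=0: █
r1=1: ██
r2=10: █-█
r3=11: ████
r4=100: █---█
r5=101: ██--██
r6=110: █-█-█-█
r7=111: ████████
r8=1000: █-------█
r9=1001: ██------██
r10=1010: █-█-----█-█
r11=1011: ████----████
r12=1100: █---█---█---█
r13=1101: ██--██--██--██
r14=1110: █-█-█-█-█-█-█-█
r15=1111: ████████████████
r16=10000: █---------------█
r17=10001: ██--------------██
r18=10010: █-█-------------█-█
r19=10011: ████------------████
r20=10100: █---█-----------█---█
r21=10101: ██--██----------██--██
r22=10110: █-█-█-█---------█-█-█-█
r23=10111: ████████--------████████
r24=11000: █-------█-------█-------█
r25=11001: ██------██------██------██

Answer: █
██
█-█
████
█---█
██--██
█-█-█-█
████████
█-------█
██------██
█-█-----█-█
████----████
█---█---█---█
██--██--██--██
█-█-█-█-█-█-█-█
████████████████
█---------------█
██--------------██
█-█-------------█-█
████------------████
█---█-----------█---█
██--██----------██--██
█-█-█-█---------█-█-█-█
████████--------████████
█-------█-------█-------█
██------██------██------██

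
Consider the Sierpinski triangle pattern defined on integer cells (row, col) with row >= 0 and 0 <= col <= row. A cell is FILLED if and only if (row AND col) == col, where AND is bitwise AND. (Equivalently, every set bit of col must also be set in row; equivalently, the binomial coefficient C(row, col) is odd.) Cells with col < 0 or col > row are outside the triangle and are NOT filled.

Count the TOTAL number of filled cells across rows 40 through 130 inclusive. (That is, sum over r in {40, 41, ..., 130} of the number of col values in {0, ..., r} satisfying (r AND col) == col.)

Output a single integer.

r40=101000 pc2: +4 =4
r41=101001 pc3: +8 =12
r42=101010 pc3: +8 =20
r43=101011 pc4: +16 =36
r44=101100 pc3: +8 =44
r45=101101 pc4: +16 =60
r46=101110 pc4: +16 =76
r47=101111 pc5: +32 =108
r48=110000 pc2: +4 =112
r49=110001 pc3: +8 =120
r50=110010 pc3: +8 =128
r51=110011 pc4: +16 =144
r52=110100 pc3: +8 =152
r53=110101 pc4: +16 =168
r54=110110 pc4: +16 =184
r55=110111 pc5: +32 =216
r56=111000 pc3: +8 =224
r57=111001 pc4: +16 =240
r58=111010 pc4: +16 =256
r59=111011 pc5: +32 =288
r60=111100 pc4: +16 =304
r61=111101 pc5: +32 =336
r62=111110 pc5: +32 =368
r63=111111 pc6: +64 =432
r64=1000000 pc1: +2 =434
r65=1000001 pc2: +4 =438
r66=1000010 pc2: +4 =442
r67=1000011 pc3: +8 =450
r68=1000100 pc2: +4 =454
r69=1000101 pc3: +8 =462
r70=1000110 pc3: +8 =470
r71=1000111 pc4: +16 =486
r72=1001000 pc2: +4 =490
r73=1001001 pc3: +8 =498
r74=1001010 pc3: +8 =506
r75=1001011 pc4: +16 =522
r76=1001100 pc3: +8 =530
r77=1001101 pc4: +16 =546
r78=1001110 pc4: +16 =562
r79=1001111 pc5: +32 =594
r80=1010000 pc2: +4 =598
r81=1010001 pc3: +8 =606
r82=1010010 pc3: +8 =614
r83=1010011 pc4: +16 =630
r84=1010100 pc3: +8 =638
r85=1010101 pc4: +16 =654
r86=1010110 pc4: +16 =670
r87=1010111 pc5: +32 =702
r88=1011000 pc3: +8 =710
r89=1011001 pc4: +16 =726
r90=1011010 pc4: +16 =742
r91=1011011 pc5: +32 =774
r92=1011100 pc4: +16 =790
r93=1011101 pc5: +32 =822
r94=1011110 pc5: +32 =854
r95=1011111 pc6: +64 =918
r96=1100000 pc2: +4 =922
r97=1100001 pc3: +8 =930
r98=1100010 pc3: +8 =938
r99=1100011 pc4: +16 =954
r100=1100100 pc3: +8 =962
r101=1100101 pc4: +16 =978
r102=1100110 pc4: +16 =994
r103=1100111 pc5: +32 =1026
r104=1101000 pc3: +8 =1034
r105=1101001 pc4: +16 =1050
r106=1101010 pc4: +16 =1066
r107=1101011 pc5: +32 =1098
r108=1101100 pc4: +16 =1114
r109=1101101 pc5: +32 =1146
r110=1101110 pc5: +32 =1178
r111=1101111 pc6: +64 =1242
r112=1110000 pc3: +8 =1250
r113=1110001 pc4: +16 =1266
r114=1110010 pc4: +16 =1282
r115=1110011 pc5: +32 =1314
r116=1110100 pc4: +16 =1330
r117=1110101 pc5: +32 =1362
r118=1110110 pc5: +32 =1394
r119=1110111 pc6: +64 =1458
r120=1111000 pc4: +16 =1474
r121=1111001 pc5: +32 =1506
r122=1111010 pc5: +32 =1538
r123=1111011 pc6: +64 =1602
r124=1111100 pc5: +32 =1634
r125=1111101 pc6: +64 =1698
r126=1111110 pc6: +64 =1762
r127=1111111 pc7: +128 =1890
r128=10000000 pc1: +2 =1892
r129=10000001 pc2: +4 =1896
r130=10000010 pc2: +4 =1900

Answer: 1900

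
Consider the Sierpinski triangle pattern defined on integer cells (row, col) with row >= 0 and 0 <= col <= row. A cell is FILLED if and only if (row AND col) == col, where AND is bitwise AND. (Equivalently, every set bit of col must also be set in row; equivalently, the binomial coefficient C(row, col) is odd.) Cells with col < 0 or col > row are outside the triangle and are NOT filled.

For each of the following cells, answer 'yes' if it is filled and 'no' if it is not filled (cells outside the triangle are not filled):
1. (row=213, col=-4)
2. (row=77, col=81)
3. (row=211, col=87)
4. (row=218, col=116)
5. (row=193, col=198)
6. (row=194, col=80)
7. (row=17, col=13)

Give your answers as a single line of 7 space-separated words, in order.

(213,-4): col outside [0, 213] -> not filled
(77,81): col outside [0, 77] -> not filled
(211,87): row=0b11010011, col=0b1010111, row AND col = 0b1010011 = 83; 83 != 87 -> empty
(218,116): row=0b11011010, col=0b1110100, row AND col = 0b1010000 = 80; 80 != 116 -> empty
(193,198): col outside [0, 193] -> not filled
(194,80): row=0b11000010, col=0b1010000, row AND col = 0b1000000 = 64; 64 != 80 -> empty
(17,13): row=0b10001, col=0b1101, row AND col = 0b1 = 1; 1 != 13 -> empty

Answer: no no no no no no no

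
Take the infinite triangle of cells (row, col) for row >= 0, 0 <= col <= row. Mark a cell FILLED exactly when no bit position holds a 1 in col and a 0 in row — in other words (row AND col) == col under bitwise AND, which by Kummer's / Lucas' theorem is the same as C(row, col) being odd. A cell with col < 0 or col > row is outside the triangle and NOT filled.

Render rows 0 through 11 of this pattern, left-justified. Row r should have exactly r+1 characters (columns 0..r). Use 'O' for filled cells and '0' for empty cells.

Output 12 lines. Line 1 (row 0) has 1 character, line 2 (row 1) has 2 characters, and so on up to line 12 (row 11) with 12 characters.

Answer: O
OO
O0O
OOOO
O000O
OO00OO
O0O0O0O
OOOOOOOO
O0000000O
OO000000OO
O0O00000O0O
OOOO0000OOOO

Derivation:
r0=0: O
r1=1: OO
r2=10: O0O
r3=11: OOOO
r4=100: O000O
r5=101: OO00OO
r6=110: O0O0O0O
r7=111: OOOOOOOO
r8=1000: O0000000O
r9=1001: OO000000OO
r10=1010: O0O00000O0O
r11=1011: OOOO0000OOOO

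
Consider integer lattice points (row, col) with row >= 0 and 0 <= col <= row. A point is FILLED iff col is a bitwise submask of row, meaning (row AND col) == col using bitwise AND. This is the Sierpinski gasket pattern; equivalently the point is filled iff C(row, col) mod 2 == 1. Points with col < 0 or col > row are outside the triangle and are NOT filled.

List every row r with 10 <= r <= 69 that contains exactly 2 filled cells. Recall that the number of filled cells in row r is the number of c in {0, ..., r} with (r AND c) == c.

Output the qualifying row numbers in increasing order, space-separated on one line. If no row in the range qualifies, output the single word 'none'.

Answer: 16 32 64

Derivation:
Row r has 2^popcount(r) filled cells, so we need popcount(r) = log2(2) = 1.
Scan r = 10..69 and keep those with exactly 1 one-bits:
r=10=1010 popcount=2 -> skip
r=11=1011 popcount=3 -> skip
r=12=1100 popcount=2 -> skip
r=13=1101 popcount=3 -> skip
r=14=1110 popcount=3 -> skip
r=15=1111 popcount=4 -> skip
r=16=10000 popcount=1 -> KEEP
r=17=10001 popcount=2 -> skip
r=18=10010 popcount=2 -> skip
r=19=10011 popcount=3 -> skip
r=20=10100 popcount=2 -> skip
r=21=10101 popcount=3 -> skip
r=22=10110 popcount=3 -> skip
r=23=10111 popcount=4 -> skip
r=24=11000 popcount=2 -> skip
r=25=11001 popcount=3 -> skip
r=26=11010 popcount=3 -> skip
r=27=11011 popcount=4 -> skip
r=28=11100 popcount=3 -> skip
r=29=11101 popcount=4 -> skip
r=30=11110 popcount=4 -> skip
r=31=11111 popcount=5 -> skip
r=32=100000 popcount=1 -> KEEP
r=33=100001 popcount=2 -> skip
r=34=100010 popcount=2 -> skip
r=35=100011 popcount=3 -> skip
r=36=100100 popcount=2 -> skip
r=37=100101 popcount=3 -> skip
r=38=100110 popcount=3 -> skip
r=39=100111 popcount=4 -> skip
r=40=101000 popcount=2 -> skip
r=41=101001 popcount=3 -> skip
r=42=101010 popcount=3 -> skip
r=43=101011 popcount=4 -> skip
r=44=101100 popcount=3 -> skip
r=45=101101 popcount=4 -> skip
r=46=101110 popcount=4 -> skip
r=47=101111 popcount=5 -> skip
r=48=110000 popcount=2 -> skip
r=49=110001 popcount=3 -> skip
r=50=110010 popcount=3 -> skip
r=51=110011 popcount=4 -> skip
r=52=110100 popcount=3 -> skip
r=53=110101 popcount=4 -> skip
r=54=110110 popcount=4 -> skip
r=55=110111 popcount=5 -> skip
r=56=111000 popcount=3 -> skip
r=57=111001 popcount=4 -> skip
r=58=111010 popcount=4 -> skip
r=59=111011 popcount=5 -> skip
r=60=111100 popcount=4 -> skip
r=61=111101 popcount=5 -> skip
r=62=111110 popcount=5 -> skip
r=63=111111 popcount=6 -> skip
r=64=1000000 popcount=1 -> KEEP
r=65=1000001 popcount=2 -> skip
r=66=1000010 popcount=2 -> skip
r=67=1000011 popcount=3 -> skip
r=68=1000100 popcount=2 -> skip
r=69=1000101 popcount=3 -> skip
Kept rows: 16 32 64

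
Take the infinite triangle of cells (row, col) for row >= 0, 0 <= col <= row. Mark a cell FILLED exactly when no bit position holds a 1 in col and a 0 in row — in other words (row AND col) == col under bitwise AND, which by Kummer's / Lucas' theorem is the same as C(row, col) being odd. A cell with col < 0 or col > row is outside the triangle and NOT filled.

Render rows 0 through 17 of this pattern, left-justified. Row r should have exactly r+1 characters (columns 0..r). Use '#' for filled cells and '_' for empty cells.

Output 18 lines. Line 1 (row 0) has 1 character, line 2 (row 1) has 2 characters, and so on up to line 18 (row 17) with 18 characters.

r0=0: #
r1=1: ##
r2=10: #_#
r3=11: ####
r4=100: #___#
r5=101: ##__##
r6=110: #_#_#_#
r7=111: ########
r8=1000: #_______#
r9=1001: ##______##
r10=1010: #_#_____#_#
r11=1011: ####____####
r12=1100: #___#___#___#
r13=1101: ##__##__##__##
r14=1110: #_#_#_#_#_#_#_#
r15=1111: ################
r16=10000: #_______________#
r17=10001: ##______________##

Answer: #
##
#_#
####
#___#
##__##
#_#_#_#
########
#_______#
##______##
#_#_____#_#
####____####
#___#___#___#
##__##__##__##
#_#_#_#_#_#_#_#
################
#_______________#
##______________##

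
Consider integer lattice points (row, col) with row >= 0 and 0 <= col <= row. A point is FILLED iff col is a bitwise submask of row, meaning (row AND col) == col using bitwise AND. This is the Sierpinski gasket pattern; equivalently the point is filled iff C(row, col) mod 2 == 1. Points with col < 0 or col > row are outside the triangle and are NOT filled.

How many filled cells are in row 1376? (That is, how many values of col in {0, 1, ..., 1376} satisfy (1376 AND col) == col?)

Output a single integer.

1376 in binary = 10101100000
popcount(1376) = number of 1-bits in 10101100000 = 4
A col c satisfies (1376 AND c) == c iff every set bit of c is also set in 1376; each of the 4 set bits of 1376 can independently be on or off in c.
count = 2^4 = 16

Answer: 16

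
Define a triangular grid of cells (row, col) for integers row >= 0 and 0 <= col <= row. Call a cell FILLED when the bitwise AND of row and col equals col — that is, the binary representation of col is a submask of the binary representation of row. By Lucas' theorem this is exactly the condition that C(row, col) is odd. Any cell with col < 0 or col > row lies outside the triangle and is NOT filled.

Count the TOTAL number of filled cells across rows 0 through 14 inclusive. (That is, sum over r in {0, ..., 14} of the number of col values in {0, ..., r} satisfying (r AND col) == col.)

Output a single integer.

r0=0 pc0: +1 =1
r1=1 pc1: +2 =3
r2=10 pc1: +2 =5
r3=11 pc2: +4 =9
r4=100 pc1: +2 =11
r5=101 pc2: +4 =15
r6=110 pc2: +4 =19
r7=111 pc3: +8 =27
r8=1000 pc1: +2 =29
r9=1001 pc2: +4 =33
r10=1010 pc2: +4 =37
r11=1011 pc3: +8 =45
r12=1100 pc2: +4 =49
r13=1101 pc3: +8 =57
r14=1110 pc3: +8 =65

Answer: 65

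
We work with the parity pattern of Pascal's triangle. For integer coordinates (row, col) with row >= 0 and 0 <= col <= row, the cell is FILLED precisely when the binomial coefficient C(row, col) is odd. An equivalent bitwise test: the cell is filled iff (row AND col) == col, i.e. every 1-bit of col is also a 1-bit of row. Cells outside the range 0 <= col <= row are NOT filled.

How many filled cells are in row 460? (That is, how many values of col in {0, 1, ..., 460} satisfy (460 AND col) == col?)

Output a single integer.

460 in binary = 111001100
popcount(460) = number of 1-bits in 111001100 = 5
A col c satisfies (460 AND c) == c iff every set bit of c is also set in 460; each of the 5 set bits of 460 can independently be on or off in c.
count = 2^5 = 32

Answer: 32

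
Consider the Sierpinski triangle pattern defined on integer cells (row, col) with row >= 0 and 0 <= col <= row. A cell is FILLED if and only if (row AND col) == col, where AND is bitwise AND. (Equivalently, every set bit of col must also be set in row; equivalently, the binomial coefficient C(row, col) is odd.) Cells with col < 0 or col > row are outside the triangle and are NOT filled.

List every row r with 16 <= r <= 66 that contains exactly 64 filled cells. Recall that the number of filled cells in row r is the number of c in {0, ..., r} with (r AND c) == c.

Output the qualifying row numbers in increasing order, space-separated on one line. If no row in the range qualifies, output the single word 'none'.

Answer: 63

Derivation:
Row r has 2^popcount(r) filled cells, so we need popcount(r) = log2(64) = 6.
Scan r = 16..66 and keep those with exactly 6 one-bits:
r=16=10000 popcount=1 -> skip
r=17=10001 popcount=2 -> skip
r=18=10010 popcount=2 -> skip
r=19=10011 popcount=3 -> skip
r=20=10100 popcount=2 -> skip
r=21=10101 popcount=3 -> skip
r=22=10110 popcount=3 -> skip
r=23=10111 popcount=4 -> skip
r=24=11000 popcount=2 -> skip
r=25=11001 popcount=3 -> skip
r=26=11010 popcount=3 -> skip
r=27=11011 popcount=4 -> skip
r=28=11100 popcount=3 -> skip
r=29=11101 popcount=4 -> skip
r=30=11110 popcount=4 -> skip
r=31=11111 popcount=5 -> skip
r=32=100000 popcount=1 -> skip
r=33=100001 popcount=2 -> skip
r=34=100010 popcount=2 -> skip
r=35=100011 popcount=3 -> skip
r=36=100100 popcount=2 -> skip
r=37=100101 popcount=3 -> skip
r=38=100110 popcount=3 -> skip
r=39=100111 popcount=4 -> skip
r=40=101000 popcount=2 -> skip
r=41=101001 popcount=3 -> skip
r=42=101010 popcount=3 -> skip
r=43=101011 popcount=4 -> skip
r=44=101100 popcount=3 -> skip
r=45=101101 popcount=4 -> skip
r=46=101110 popcount=4 -> skip
r=47=101111 popcount=5 -> skip
r=48=110000 popcount=2 -> skip
r=49=110001 popcount=3 -> skip
r=50=110010 popcount=3 -> skip
r=51=110011 popcount=4 -> skip
r=52=110100 popcount=3 -> skip
r=53=110101 popcount=4 -> skip
r=54=110110 popcount=4 -> skip
r=55=110111 popcount=5 -> skip
r=56=111000 popcount=3 -> skip
r=57=111001 popcount=4 -> skip
r=58=111010 popcount=4 -> skip
r=59=111011 popcount=5 -> skip
r=60=111100 popcount=4 -> skip
r=61=111101 popcount=5 -> skip
r=62=111110 popcount=5 -> skip
r=63=111111 popcount=6 -> KEEP
r=64=1000000 popcount=1 -> skip
r=65=1000001 popcount=2 -> skip
r=66=1000010 popcount=2 -> skip
Kept rows: 63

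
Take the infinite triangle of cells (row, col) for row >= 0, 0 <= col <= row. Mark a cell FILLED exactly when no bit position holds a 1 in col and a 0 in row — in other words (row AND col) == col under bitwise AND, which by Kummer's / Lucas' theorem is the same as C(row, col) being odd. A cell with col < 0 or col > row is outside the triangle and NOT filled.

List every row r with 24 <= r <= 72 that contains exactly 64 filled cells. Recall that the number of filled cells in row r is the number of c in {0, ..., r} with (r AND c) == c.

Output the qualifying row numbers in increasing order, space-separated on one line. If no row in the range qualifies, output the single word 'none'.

Row r has 2^popcount(r) filled cells, so we need popcount(r) = log2(64) = 6.
Scan r = 24..72 and keep those with exactly 6 one-bits:
r=24=11000 popcount=2 -> skip
r=25=11001 popcount=3 -> skip
r=26=11010 popcount=3 -> skip
r=27=11011 popcount=4 -> skip
r=28=11100 popcount=3 -> skip
r=29=11101 popcount=4 -> skip
r=30=11110 popcount=4 -> skip
r=31=11111 popcount=5 -> skip
r=32=100000 popcount=1 -> skip
r=33=100001 popcount=2 -> skip
r=34=100010 popcount=2 -> skip
r=35=100011 popcount=3 -> skip
r=36=100100 popcount=2 -> skip
r=37=100101 popcount=3 -> skip
r=38=100110 popcount=3 -> skip
r=39=100111 popcount=4 -> skip
r=40=101000 popcount=2 -> skip
r=41=101001 popcount=3 -> skip
r=42=101010 popcount=3 -> skip
r=43=101011 popcount=4 -> skip
r=44=101100 popcount=3 -> skip
r=45=101101 popcount=4 -> skip
r=46=101110 popcount=4 -> skip
r=47=101111 popcount=5 -> skip
r=48=110000 popcount=2 -> skip
r=49=110001 popcount=3 -> skip
r=50=110010 popcount=3 -> skip
r=51=110011 popcount=4 -> skip
r=52=110100 popcount=3 -> skip
r=53=110101 popcount=4 -> skip
r=54=110110 popcount=4 -> skip
r=55=110111 popcount=5 -> skip
r=56=111000 popcount=3 -> skip
r=57=111001 popcount=4 -> skip
r=58=111010 popcount=4 -> skip
r=59=111011 popcount=5 -> skip
r=60=111100 popcount=4 -> skip
r=61=111101 popcount=5 -> skip
r=62=111110 popcount=5 -> skip
r=63=111111 popcount=6 -> KEEP
r=64=1000000 popcount=1 -> skip
r=65=1000001 popcount=2 -> skip
r=66=1000010 popcount=2 -> skip
r=67=1000011 popcount=3 -> skip
r=68=1000100 popcount=2 -> skip
r=69=1000101 popcount=3 -> skip
r=70=1000110 popcount=3 -> skip
r=71=1000111 popcount=4 -> skip
r=72=1001000 popcount=2 -> skip
Kept rows: 63

Answer: 63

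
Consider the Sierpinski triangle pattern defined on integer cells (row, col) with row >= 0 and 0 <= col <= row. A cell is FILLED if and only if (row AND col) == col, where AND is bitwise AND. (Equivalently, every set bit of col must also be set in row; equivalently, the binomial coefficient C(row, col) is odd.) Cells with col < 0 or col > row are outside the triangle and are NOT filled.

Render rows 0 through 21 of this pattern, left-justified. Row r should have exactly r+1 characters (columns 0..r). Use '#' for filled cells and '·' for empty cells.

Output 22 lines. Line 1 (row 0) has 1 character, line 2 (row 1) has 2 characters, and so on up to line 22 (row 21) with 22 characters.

Answer: #
##
#·#
####
#···#
##··##
#·#·#·#
########
#·······#
##······##
#·#·····#·#
####····####
#···#···#···#
##··##··##··##
#·#·#·#·#·#·#·#
################
#···············#
##··············##
#·#·············#·#
####············####
#···#···········#···#
##··##··········##··##

Derivation:
r0=0: #
r1=1: ##
r2=10: #·#
r3=11: ####
r4=100: #···#
r5=101: ##··##
r6=110: #·#·#·#
r7=111: ########
r8=1000: #·······#
r9=1001: ##······##
r10=1010: #·#·····#·#
r11=1011: ####····####
r12=1100: #···#···#···#
r13=1101: ##··##··##··##
r14=1110: #·#·#·#·#·#·#·#
r15=1111: ################
r16=10000: #···············#
r17=10001: ##··············##
r18=10010: #·#·············#·#
r19=10011: ####············####
r20=10100: #···#···········#···#
r21=10101: ##··##··········##··##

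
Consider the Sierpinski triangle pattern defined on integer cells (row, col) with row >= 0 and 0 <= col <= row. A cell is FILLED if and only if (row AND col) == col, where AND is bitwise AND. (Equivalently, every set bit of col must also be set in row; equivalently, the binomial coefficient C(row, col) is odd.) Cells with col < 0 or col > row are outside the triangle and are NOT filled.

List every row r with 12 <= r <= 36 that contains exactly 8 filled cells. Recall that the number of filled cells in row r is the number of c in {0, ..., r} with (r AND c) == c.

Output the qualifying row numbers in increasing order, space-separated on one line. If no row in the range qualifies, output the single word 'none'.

Row r has 2^popcount(r) filled cells, so we need popcount(r) = log2(8) = 3.
Scan r = 12..36 and keep those with exactly 3 one-bits:
r=12=1100 popcount=2 -> skip
r=13=1101 popcount=3 -> KEEP
r=14=1110 popcount=3 -> KEEP
r=15=1111 popcount=4 -> skip
r=16=10000 popcount=1 -> skip
r=17=10001 popcount=2 -> skip
r=18=10010 popcount=2 -> skip
r=19=10011 popcount=3 -> KEEP
r=20=10100 popcount=2 -> skip
r=21=10101 popcount=3 -> KEEP
r=22=10110 popcount=3 -> KEEP
r=23=10111 popcount=4 -> skip
r=24=11000 popcount=2 -> skip
r=25=11001 popcount=3 -> KEEP
r=26=11010 popcount=3 -> KEEP
r=27=11011 popcount=4 -> skip
r=28=11100 popcount=3 -> KEEP
r=29=11101 popcount=4 -> skip
r=30=11110 popcount=4 -> skip
r=31=11111 popcount=5 -> skip
r=32=100000 popcount=1 -> skip
r=33=100001 popcount=2 -> skip
r=34=100010 popcount=2 -> skip
r=35=100011 popcount=3 -> KEEP
r=36=100100 popcount=2 -> skip
Kept rows: 13 14 19 21 22 25 26 28 35

Answer: 13 14 19 21 22 25 26 28 35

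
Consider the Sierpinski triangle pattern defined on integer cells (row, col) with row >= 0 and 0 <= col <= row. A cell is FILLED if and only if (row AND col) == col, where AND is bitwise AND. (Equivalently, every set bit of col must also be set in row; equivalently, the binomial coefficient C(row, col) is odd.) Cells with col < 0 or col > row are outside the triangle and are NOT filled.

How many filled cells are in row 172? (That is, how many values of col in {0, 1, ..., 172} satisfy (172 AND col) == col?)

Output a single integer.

172 in binary = 10101100
popcount(172) = number of 1-bits in 10101100 = 4
A col c satisfies (172 AND c) == c iff every set bit of c is also set in 172; each of the 4 set bits of 172 can independently be on or off in c.
count = 2^4 = 16

Answer: 16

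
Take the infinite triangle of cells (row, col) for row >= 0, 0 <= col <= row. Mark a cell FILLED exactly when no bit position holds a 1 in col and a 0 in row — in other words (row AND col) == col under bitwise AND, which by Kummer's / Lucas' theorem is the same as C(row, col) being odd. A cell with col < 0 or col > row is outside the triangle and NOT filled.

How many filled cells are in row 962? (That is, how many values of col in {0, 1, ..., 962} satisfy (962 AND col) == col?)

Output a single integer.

Answer: 32

Derivation:
962 in binary = 1111000010
popcount(962) = number of 1-bits in 1111000010 = 5
A col c satisfies (962 AND c) == c iff every set bit of c is also set in 962; each of the 5 set bits of 962 can independently be on or off in c.
count = 2^5 = 32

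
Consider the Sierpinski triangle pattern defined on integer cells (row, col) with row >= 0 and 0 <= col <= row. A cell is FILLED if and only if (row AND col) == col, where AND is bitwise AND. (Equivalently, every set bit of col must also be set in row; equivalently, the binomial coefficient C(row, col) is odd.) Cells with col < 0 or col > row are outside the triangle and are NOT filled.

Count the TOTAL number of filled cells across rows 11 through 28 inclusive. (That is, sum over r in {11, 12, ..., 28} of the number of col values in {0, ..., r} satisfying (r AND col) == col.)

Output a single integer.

r11=1011 pc3: +8 =8
r12=1100 pc2: +4 =12
r13=1101 pc3: +8 =20
r14=1110 pc3: +8 =28
r15=1111 pc4: +16 =44
r16=10000 pc1: +2 =46
r17=10001 pc2: +4 =50
r18=10010 pc2: +4 =54
r19=10011 pc3: +8 =62
r20=10100 pc2: +4 =66
r21=10101 pc3: +8 =74
r22=10110 pc3: +8 =82
r23=10111 pc4: +16 =98
r24=11000 pc2: +4 =102
r25=11001 pc3: +8 =110
r26=11010 pc3: +8 =118
r27=11011 pc4: +16 =134
r28=11100 pc3: +8 =142

Answer: 142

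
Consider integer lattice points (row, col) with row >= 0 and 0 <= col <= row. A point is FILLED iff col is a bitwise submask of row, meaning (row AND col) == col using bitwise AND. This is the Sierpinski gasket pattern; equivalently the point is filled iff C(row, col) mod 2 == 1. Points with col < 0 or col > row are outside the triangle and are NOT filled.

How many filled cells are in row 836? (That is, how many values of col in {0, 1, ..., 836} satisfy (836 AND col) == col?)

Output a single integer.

836 in binary = 1101000100
popcount(836) = number of 1-bits in 1101000100 = 4
A col c satisfies (836 AND c) == c iff every set bit of c is also set in 836; each of the 4 set bits of 836 can independently be on or off in c.
count = 2^4 = 16

Answer: 16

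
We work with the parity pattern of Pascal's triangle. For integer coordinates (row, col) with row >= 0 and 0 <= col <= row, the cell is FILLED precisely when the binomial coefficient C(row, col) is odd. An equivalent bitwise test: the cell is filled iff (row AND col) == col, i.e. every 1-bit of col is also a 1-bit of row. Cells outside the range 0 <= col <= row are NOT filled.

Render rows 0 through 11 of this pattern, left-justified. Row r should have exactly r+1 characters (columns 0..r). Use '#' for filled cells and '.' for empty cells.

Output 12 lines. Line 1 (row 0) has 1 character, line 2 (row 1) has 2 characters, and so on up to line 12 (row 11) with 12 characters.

Answer: #
##
#.#
####
#...#
##..##
#.#.#.#
########
#.......#
##......##
#.#.....#.#
####....####

Derivation:
r0=0: #
r1=1: ##
r2=10: #.#
r3=11: ####
r4=100: #...#
r5=101: ##..##
r6=110: #.#.#.#
r7=111: ########
r8=1000: #.......#
r9=1001: ##......##
r10=1010: #.#.....#.#
r11=1011: ####....####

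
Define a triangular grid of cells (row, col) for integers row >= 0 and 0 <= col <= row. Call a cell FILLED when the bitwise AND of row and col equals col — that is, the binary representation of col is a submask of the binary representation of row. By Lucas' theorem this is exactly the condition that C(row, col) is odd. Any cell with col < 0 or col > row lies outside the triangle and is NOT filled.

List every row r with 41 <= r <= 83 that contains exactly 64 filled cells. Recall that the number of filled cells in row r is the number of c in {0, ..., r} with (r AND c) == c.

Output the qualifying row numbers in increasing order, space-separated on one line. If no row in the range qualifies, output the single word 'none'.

Row r has 2^popcount(r) filled cells, so we need popcount(r) = log2(64) = 6.
Scan r = 41..83 and keep those with exactly 6 one-bits:
r=41=101001 popcount=3 -> skip
r=42=101010 popcount=3 -> skip
r=43=101011 popcount=4 -> skip
r=44=101100 popcount=3 -> skip
r=45=101101 popcount=4 -> skip
r=46=101110 popcount=4 -> skip
r=47=101111 popcount=5 -> skip
r=48=110000 popcount=2 -> skip
r=49=110001 popcount=3 -> skip
r=50=110010 popcount=3 -> skip
r=51=110011 popcount=4 -> skip
r=52=110100 popcount=3 -> skip
r=53=110101 popcount=4 -> skip
r=54=110110 popcount=4 -> skip
r=55=110111 popcount=5 -> skip
r=56=111000 popcount=3 -> skip
r=57=111001 popcount=4 -> skip
r=58=111010 popcount=4 -> skip
r=59=111011 popcount=5 -> skip
r=60=111100 popcount=4 -> skip
r=61=111101 popcount=5 -> skip
r=62=111110 popcount=5 -> skip
r=63=111111 popcount=6 -> KEEP
r=64=1000000 popcount=1 -> skip
r=65=1000001 popcount=2 -> skip
r=66=1000010 popcount=2 -> skip
r=67=1000011 popcount=3 -> skip
r=68=1000100 popcount=2 -> skip
r=69=1000101 popcount=3 -> skip
r=70=1000110 popcount=3 -> skip
r=71=1000111 popcount=4 -> skip
r=72=1001000 popcount=2 -> skip
r=73=1001001 popcount=3 -> skip
r=74=1001010 popcount=3 -> skip
r=75=1001011 popcount=4 -> skip
r=76=1001100 popcount=3 -> skip
r=77=1001101 popcount=4 -> skip
r=78=1001110 popcount=4 -> skip
r=79=1001111 popcount=5 -> skip
r=80=1010000 popcount=2 -> skip
r=81=1010001 popcount=3 -> skip
r=82=1010010 popcount=3 -> skip
r=83=1010011 popcount=4 -> skip
Kept rows: 63

Answer: 63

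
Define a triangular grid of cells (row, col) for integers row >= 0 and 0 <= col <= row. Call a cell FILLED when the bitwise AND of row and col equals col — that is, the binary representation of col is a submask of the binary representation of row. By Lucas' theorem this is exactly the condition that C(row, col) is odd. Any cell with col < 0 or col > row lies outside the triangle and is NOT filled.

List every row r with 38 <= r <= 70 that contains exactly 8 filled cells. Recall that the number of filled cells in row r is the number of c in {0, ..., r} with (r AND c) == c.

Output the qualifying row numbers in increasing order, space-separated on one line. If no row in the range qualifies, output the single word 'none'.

Row r has 2^popcount(r) filled cells, so we need popcount(r) = log2(8) = 3.
Scan r = 38..70 and keep those with exactly 3 one-bits:
r=38=100110 popcount=3 -> KEEP
r=39=100111 popcount=4 -> skip
r=40=101000 popcount=2 -> skip
r=41=101001 popcount=3 -> KEEP
r=42=101010 popcount=3 -> KEEP
r=43=101011 popcount=4 -> skip
r=44=101100 popcount=3 -> KEEP
r=45=101101 popcount=4 -> skip
r=46=101110 popcount=4 -> skip
r=47=101111 popcount=5 -> skip
r=48=110000 popcount=2 -> skip
r=49=110001 popcount=3 -> KEEP
r=50=110010 popcount=3 -> KEEP
r=51=110011 popcount=4 -> skip
r=52=110100 popcount=3 -> KEEP
r=53=110101 popcount=4 -> skip
r=54=110110 popcount=4 -> skip
r=55=110111 popcount=5 -> skip
r=56=111000 popcount=3 -> KEEP
r=57=111001 popcount=4 -> skip
r=58=111010 popcount=4 -> skip
r=59=111011 popcount=5 -> skip
r=60=111100 popcount=4 -> skip
r=61=111101 popcount=5 -> skip
r=62=111110 popcount=5 -> skip
r=63=111111 popcount=6 -> skip
r=64=1000000 popcount=1 -> skip
r=65=1000001 popcount=2 -> skip
r=66=1000010 popcount=2 -> skip
r=67=1000011 popcount=3 -> KEEP
r=68=1000100 popcount=2 -> skip
r=69=1000101 popcount=3 -> KEEP
r=70=1000110 popcount=3 -> KEEP
Kept rows: 38 41 42 44 49 50 52 56 67 69 70

Answer: 38 41 42 44 49 50 52 56 67 69 70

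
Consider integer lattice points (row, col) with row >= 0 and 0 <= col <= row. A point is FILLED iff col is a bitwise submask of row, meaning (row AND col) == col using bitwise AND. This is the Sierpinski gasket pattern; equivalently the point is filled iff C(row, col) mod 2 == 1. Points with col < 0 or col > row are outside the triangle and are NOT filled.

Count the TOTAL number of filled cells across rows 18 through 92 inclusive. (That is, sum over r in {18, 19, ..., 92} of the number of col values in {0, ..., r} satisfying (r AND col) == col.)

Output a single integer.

r18=10010 pc2: +4 =4
r19=10011 pc3: +8 =12
r20=10100 pc2: +4 =16
r21=10101 pc3: +8 =24
r22=10110 pc3: +8 =32
r23=10111 pc4: +16 =48
r24=11000 pc2: +4 =52
r25=11001 pc3: +8 =60
r26=11010 pc3: +8 =68
r27=11011 pc4: +16 =84
r28=11100 pc3: +8 =92
r29=11101 pc4: +16 =108
r30=11110 pc4: +16 =124
r31=11111 pc5: +32 =156
r32=100000 pc1: +2 =158
r33=100001 pc2: +4 =162
r34=100010 pc2: +4 =166
r35=100011 pc3: +8 =174
r36=100100 pc2: +4 =178
r37=100101 pc3: +8 =186
r38=100110 pc3: +8 =194
r39=100111 pc4: +16 =210
r40=101000 pc2: +4 =214
r41=101001 pc3: +8 =222
r42=101010 pc3: +8 =230
r43=101011 pc4: +16 =246
r44=101100 pc3: +8 =254
r45=101101 pc4: +16 =270
r46=101110 pc4: +16 =286
r47=101111 pc5: +32 =318
r48=110000 pc2: +4 =322
r49=110001 pc3: +8 =330
r50=110010 pc3: +8 =338
r51=110011 pc4: +16 =354
r52=110100 pc3: +8 =362
r53=110101 pc4: +16 =378
r54=110110 pc4: +16 =394
r55=110111 pc5: +32 =426
r56=111000 pc3: +8 =434
r57=111001 pc4: +16 =450
r58=111010 pc4: +16 =466
r59=111011 pc5: +32 =498
r60=111100 pc4: +16 =514
r61=111101 pc5: +32 =546
r62=111110 pc5: +32 =578
r63=111111 pc6: +64 =642
r64=1000000 pc1: +2 =644
r65=1000001 pc2: +4 =648
r66=1000010 pc2: +4 =652
r67=1000011 pc3: +8 =660
r68=1000100 pc2: +4 =664
r69=1000101 pc3: +8 =672
r70=1000110 pc3: +8 =680
r71=1000111 pc4: +16 =696
r72=1001000 pc2: +4 =700
r73=1001001 pc3: +8 =708
r74=1001010 pc3: +8 =716
r75=1001011 pc4: +16 =732
r76=1001100 pc3: +8 =740
r77=1001101 pc4: +16 =756
r78=1001110 pc4: +16 =772
r79=1001111 pc5: +32 =804
r80=1010000 pc2: +4 =808
r81=1010001 pc3: +8 =816
r82=1010010 pc3: +8 =824
r83=1010011 pc4: +16 =840
r84=1010100 pc3: +8 =848
r85=1010101 pc4: +16 =864
r86=1010110 pc4: +16 =880
r87=1010111 pc5: +32 =912
r88=1011000 pc3: +8 =920
r89=1011001 pc4: +16 =936
r90=1011010 pc4: +16 =952
r91=1011011 pc5: +32 =984
r92=1011100 pc4: +16 =1000

Answer: 1000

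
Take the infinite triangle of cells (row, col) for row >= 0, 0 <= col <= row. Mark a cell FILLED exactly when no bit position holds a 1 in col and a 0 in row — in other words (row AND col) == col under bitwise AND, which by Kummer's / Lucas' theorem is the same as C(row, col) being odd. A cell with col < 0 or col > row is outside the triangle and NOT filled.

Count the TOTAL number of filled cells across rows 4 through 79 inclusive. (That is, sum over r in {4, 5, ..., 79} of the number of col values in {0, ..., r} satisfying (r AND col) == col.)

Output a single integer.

Answer: 882

Derivation:
r4=100 pc1: +2 =2
r5=101 pc2: +4 =6
r6=110 pc2: +4 =10
r7=111 pc3: +8 =18
r8=1000 pc1: +2 =20
r9=1001 pc2: +4 =24
r10=1010 pc2: +4 =28
r11=1011 pc3: +8 =36
r12=1100 pc2: +4 =40
r13=1101 pc3: +8 =48
r14=1110 pc3: +8 =56
r15=1111 pc4: +16 =72
r16=10000 pc1: +2 =74
r17=10001 pc2: +4 =78
r18=10010 pc2: +4 =82
r19=10011 pc3: +8 =90
r20=10100 pc2: +4 =94
r21=10101 pc3: +8 =102
r22=10110 pc3: +8 =110
r23=10111 pc4: +16 =126
r24=11000 pc2: +4 =130
r25=11001 pc3: +8 =138
r26=11010 pc3: +8 =146
r27=11011 pc4: +16 =162
r28=11100 pc3: +8 =170
r29=11101 pc4: +16 =186
r30=11110 pc4: +16 =202
r31=11111 pc5: +32 =234
r32=100000 pc1: +2 =236
r33=100001 pc2: +4 =240
r34=100010 pc2: +4 =244
r35=100011 pc3: +8 =252
r36=100100 pc2: +4 =256
r37=100101 pc3: +8 =264
r38=100110 pc3: +8 =272
r39=100111 pc4: +16 =288
r40=101000 pc2: +4 =292
r41=101001 pc3: +8 =300
r42=101010 pc3: +8 =308
r43=101011 pc4: +16 =324
r44=101100 pc3: +8 =332
r45=101101 pc4: +16 =348
r46=101110 pc4: +16 =364
r47=101111 pc5: +32 =396
r48=110000 pc2: +4 =400
r49=110001 pc3: +8 =408
r50=110010 pc3: +8 =416
r51=110011 pc4: +16 =432
r52=110100 pc3: +8 =440
r53=110101 pc4: +16 =456
r54=110110 pc4: +16 =472
r55=110111 pc5: +32 =504
r56=111000 pc3: +8 =512
r57=111001 pc4: +16 =528
r58=111010 pc4: +16 =544
r59=111011 pc5: +32 =576
r60=111100 pc4: +16 =592
r61=111101 pc5: +32 =624
r62=111110 pc5: +32 =656
r63=111111 pc6: +64 =720
r64=1000000 pc1: +2 =722
r65=1000001 pc2: +4 =726
r66=1000010 pc2: +4 =730
r67=1000011 pc3: +8 =738
r68=1000100 pc2: +4 =742
r69=1000101 pc3: +8 =750
r70=1000110 pc3: +8 =758
r71=1000111 pc4: +16 =774
r72=1001000 pc2: +4 =778
r73=1001001 pc3: +8 =786
r74=1001010 pc3: +8 =794
r75=1001011 pc4: +16 =810
r76=1001100 pc3: +8 =818
r77=1001101 pc4: +16 =834
r78=1001110 pc4: +16 =850
r79=1001111 pc5: +32 =882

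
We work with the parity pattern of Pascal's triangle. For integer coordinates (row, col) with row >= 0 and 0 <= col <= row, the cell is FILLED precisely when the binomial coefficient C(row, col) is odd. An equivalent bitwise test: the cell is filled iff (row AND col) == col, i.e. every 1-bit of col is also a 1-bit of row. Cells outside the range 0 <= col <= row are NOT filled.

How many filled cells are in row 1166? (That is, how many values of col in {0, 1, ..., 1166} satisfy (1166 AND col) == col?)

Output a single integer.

1166 in binary = 10010001110
popcount(1166) = number of 1-bits in 10010001110 = 5
A col c satisfies (1166 AND c) == c iff every set bit of c is also set in 1166; each of the 5 set bits of 1166 can independently be on or off in c.
count = 2^5 = 32

Answer: 32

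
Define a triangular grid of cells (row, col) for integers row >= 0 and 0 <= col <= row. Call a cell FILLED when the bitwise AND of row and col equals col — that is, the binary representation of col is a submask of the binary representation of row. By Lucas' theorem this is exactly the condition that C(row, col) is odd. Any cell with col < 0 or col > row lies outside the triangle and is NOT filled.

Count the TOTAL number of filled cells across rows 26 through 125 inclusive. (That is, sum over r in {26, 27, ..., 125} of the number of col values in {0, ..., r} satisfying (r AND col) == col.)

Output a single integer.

Answer: 1848

Derivation:
r26=11010 pc3: +8 =8
r27=11011 pc4: +16 =24
r28=11100 pc3: +8 =32
r29=11101 pc4: +16 =48
r30=11110 pc4: +16 =64
r31=11111 pc5: +32 =96
r32=100000 pc1: +2 =98
r33=100001 pc2: +4 =102
r34=100010 pc2: +4 =106
r35=100011 pc3: +8 =114
r36=100100 pc2: +4 =118
r37=100101 pc3: +8 =126
r38=100110 pc3: +8 =134
r39=100111 pc4: +16 =150
r40=101000 pc2: +4 =154
r41=101001 pc3: +8 =162
r42=101010 pc3: +8 =170
r43=101011 pc4: +16 =186
r44=101100 pc3: +8 =194
r45=101101 pc4: +16 =210
r46=101110 pc4: +16 =226
r47=101111 pc5: +32 =258
r48=110000 pc2: +4 =262
r49=110001 pc3: +8 =270
r50=110010 pc3: +8 =278
r51=110011 pc4: +16 =294
r52=110100 pc3: +8 =302
r53=110101 pc4: +16 =318
r54=110110 pc4: +16 =334
r55=110111 pc5: +32 =366
r56=111000 pc3: +8 =374
r57=111001 pc4: +16 =390
r58=111010 pc4: +16 =406
r59=111011 pc5: +32 =438
r60=111100 pc4: +16 =454
r61=111101 pc5: +32 =486
r62=111110 pc5: +32 =518
r63=111111 pc6: +64 =582
r64=1000000 pc1: +2 =584
r65=1000001 pc2: +4 =588
r66=1000010 pc2: +4 =592
r67=1000011 pc3: +8 =600
r68=1000100 pc2: +4 =604
r69=1000101 pc3: +8 =612
r70=1000110 pc3: +8 =620
r71=1000111 pc4: +16 =636
r72=1001000 pc2: +4 =640
r73=1001001 pc3: +8 =648
r74=1001010 pc3: +8 =656
r75=1001011 pc4: +16 =672
r76=1001100 pc3: +8 =680
r77=1001101 pc4: +16 =696
r78=1001110 pc4: +16 =712
r79=1001111 pc5: +32 =744
r80=1010000 pc2: +4 =748
r81=1010001 pc3: +8 =756
r82=1010010 pc3: +8 =764
r83=1010011 pc4: +16 =780
r84=1010100 pc3: +8 =788
r85=1010101 pc4: +16 =804
r86=1010110 pc4: +16 =820
r87=1010111 pc5: +32 =852
r88=1011000 pc3: +8 =860
r89=1011001 pc4: +16 =876
r90=1011010 pc4: +16 =892
r91=1011011 pc5: +32 =924
r92=1011100 pc4: +16 =940
r93=1011101 pc5: +32 =972
r94=1011110 pc5: +32 =1004
r95=1011111 pc6: +64 =1068
r96=1100000 pc2: +4 =1072
r97=1100001 pc3: +8 =1080
r98=1100010 pc3: +8 =1088
r99=1100011 pc4: +16 =1104
r100=1100100 pc3: +8 =1112
r101=1100101 pc4: +16 =1128
r102=1100110 pc4: +16 =1144
r103=1100111 pc5: +32 =1176
r104=1101000 pc3: +8 =1184
r105=1101001 pc4: +16 =1200
r106=1101010 pc4: +16 =1216
r107=1101011 pc5: +32 =1248
r108=1101100 pc4: +16 =1264
r109=1101101 pc5: +32 =1296
r110=1101110 pc5: +32 =1328
r111=1101111 pc6: +64 =1392
r112=1110000 pc3: +8 =1400
r113=1110001 pc4: +16 =1416
r114=1110010 pc4: +16 =1432
r115=1110011 pc5: +32 =1464
r116=1110100 pc4: +16 =1480
r117=1110101 pc5: +32 =1512
r118=1110110 pc5: +32 =1544
r119=1110111 pc6: +64 =1608
r120=1111000 pc4: +16 =1624
r121=1111001 pc5: +32 =1656
r122=1111010 pc5: +32 =1688
r123=1111011 pc6: +64 =1752
r124=1111100 pc5: +32 =1784
r125=1111101 pc6: +64 =1848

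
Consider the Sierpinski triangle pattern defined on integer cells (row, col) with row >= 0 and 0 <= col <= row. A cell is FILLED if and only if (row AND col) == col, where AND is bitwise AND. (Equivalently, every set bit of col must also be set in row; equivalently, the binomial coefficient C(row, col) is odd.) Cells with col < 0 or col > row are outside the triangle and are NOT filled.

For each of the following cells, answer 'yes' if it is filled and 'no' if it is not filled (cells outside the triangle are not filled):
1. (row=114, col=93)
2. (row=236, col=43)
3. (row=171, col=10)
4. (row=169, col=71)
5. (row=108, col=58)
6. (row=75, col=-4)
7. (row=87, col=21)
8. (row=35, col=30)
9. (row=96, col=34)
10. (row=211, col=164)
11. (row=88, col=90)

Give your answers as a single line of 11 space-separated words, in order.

Answer: no no yes no no no yes no no no no

Derivation:
(114,93): row=0b1110010, col=0b1011101, row AND col = 0b1010000 = 80; 80 != 93 -> empty
(236,43): row=0b11101100, col=0b101011, row AND col = 0b101000 = 40; 40 != 43 -> empty
(171,10): row=0b10101011, col=0b1010, row AND col = 0b1010 = 10; 10 == 10 -> filled
(169,71): row=0b10101001, col=0b1000111, row AND col = 0b1 = 1; 1 != 71 -> empty
(108,58): row=0b1101100, col=0b111010, row AND col = 0b101000 = 40; 40 != 58 -> empty
(75,-4): col outside [0, 75] -> not filled
(87,21): row=0b1010111, col=0b10101, row AND col = 0b10101 = 21; 21 == 21 -> filled
(35,30): row=0b100011, col=0b11110, row AND col = 0b10 = 2; 2 != 30 -> empty
(96,34): row=0b1100000, col=0b100010, row AND col = 0b100000 = 32; 32 != 34 -> empty
(211,164): row=0b11010011, col=0b10100100, row AND col = 0b10000000 = 128; 128 != 164 -> empty
(88,90): col outside [0, 88] -> not filled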